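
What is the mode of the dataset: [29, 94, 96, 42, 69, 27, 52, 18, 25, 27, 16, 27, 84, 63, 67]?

27

Step 1: Count the frequency of each value:
  16: appears 1 time(s)
  18: appears 1 time(s)
  25: appears 1 time(s)
  27: appears 3 time(s)
  29: appears 1 time(s)
  42: appears 1 time(s)
  52: appears 1 time(s)
  63: appears 1 time(s)
  67: appears 1 time(s)
  69: appears 1 time(s)
  84: appears 1 time(s)
  94: appears 1 time(s)
  96: appears 1 time(s)
Step 2: The value 27 appears most frequently (3 times).
Step 3: Mode = 27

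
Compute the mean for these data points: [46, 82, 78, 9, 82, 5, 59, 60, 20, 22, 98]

51

Step 1: Sum all values: 46 + 82 + 78 + 9 + 82 + 5 + 59 + 60 + 20 + 22 + 98 = 561
Step 2: Count the number of values: n = 11
Step 3: Mean = sum / n = 561 / 11 = 51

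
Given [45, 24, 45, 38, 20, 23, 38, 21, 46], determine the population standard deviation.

10.5409

Step 1: Compute the mean: 33.3333
Step 2: Sum of squared deviations from the mean: 1000
Step 3: Population variance = 1000 / 9 = 111.1111
Step 4: Standard deviation = sqrt(111.1111) = 10.5409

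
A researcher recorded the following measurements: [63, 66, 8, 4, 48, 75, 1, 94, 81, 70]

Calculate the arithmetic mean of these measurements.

51

Step 1: Sum all values: 63 + 66 + 8 + 4 + 48 + 75 + 1 + 94 + 81 + 70 = 510
Step 2: Count the number of values: n = 10
Step 3: Mean = sum / n = 510 / 10 = 51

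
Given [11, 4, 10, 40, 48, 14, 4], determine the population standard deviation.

16.4813

Step 1: Compute the mean: 18.7143
Step 2: Sum of squared deviations from the mean: 1901.4286
Step 3: Population variance = 1901.4286 / 7 = 271.6327
Step 4: Standard deviation = sqrt(271.6327) = 16.4813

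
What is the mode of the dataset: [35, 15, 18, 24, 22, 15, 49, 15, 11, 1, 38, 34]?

15

Step 1: Count the frequency of each value:
  1: appears 1 time(s)
  11: appears 1 time(s)
  15: appears 3 time(s)
  18: appears 1 time(s)
  22: appears 1 time(s)
  24: appears 1 time(s)
  34: appears 1 time(s)
  35: appears 1 time(s)
  38: appears 1 time(s)
  49: appears 1 time(s)
Step 2: The value 15 appears most frequently (3 times).
Step 3: Mode = 15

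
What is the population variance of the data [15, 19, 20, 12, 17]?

8.24

Step 1: Compute the mean: (15 + 19 + 20 + 12 + 17) / 5 = 16.6
Step 2: Compute squared deviations from the mean:
  (15 - 16.6)^2 = 2.56
  (19 - 16.6)^2 = 5.76
  (20 - 16.6)^2 = 11.56
  (12 - 16.6)^2 = 21.16
  (17 - 16.6)^2 = 0.16
Step 3: Sum of squared deviations = 41.2
Step 4: Population variance = 41.2 / 5 = 8.24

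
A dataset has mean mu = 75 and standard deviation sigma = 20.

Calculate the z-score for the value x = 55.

-1

Step 1: Recall the z-score formula: z = (x - mu) / sigma
Step 2: Substitute values: z = (55 - 75) / 20
Step 3: z = -20 / 20 = -1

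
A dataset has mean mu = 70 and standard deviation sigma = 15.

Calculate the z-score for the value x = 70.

0

Step 1: Recall the z-score formula: z = (x - mu) / sigma
Step 2: Substitute values: z = (70 - 70) / 15
Step 3: z = 0 / 15 = 0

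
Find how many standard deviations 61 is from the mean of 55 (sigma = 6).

1

Step 1: Recall the z-score formula: z = (x - mu) / sigma
Step 2: Substitute values: z = (61 - 55) / 6
Step 3: z = 6 / 6 = 1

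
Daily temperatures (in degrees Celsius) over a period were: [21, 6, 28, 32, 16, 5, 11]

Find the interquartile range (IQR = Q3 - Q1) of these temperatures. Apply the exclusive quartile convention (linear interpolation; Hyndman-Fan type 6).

22

Step 1: Sort the data: [5, 6, 11, 16, 21, 28, 32]
Step 2: n = 7
Step 3: Using the exclusive quartile method:
  Q1 = 6
  Q2 (median) = 16
  Q3 = 28
  IQR = Q3 - Q1 = 28 - 6 = 22
Step 4: IQR = 22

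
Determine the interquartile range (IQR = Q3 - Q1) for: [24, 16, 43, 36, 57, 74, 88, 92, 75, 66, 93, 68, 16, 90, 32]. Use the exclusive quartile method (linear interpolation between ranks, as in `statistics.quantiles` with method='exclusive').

56

Step 1: Sort the data: [16, 16, 24, 32, 36, 43, 57, 66, 68, 74, 75, 88, 90, 92, 93]
Step 2: n = 15
Step 3: Using the exclusive quartile method:
  Q1 = 32
  Q2 (median) = 66
  Q3 = 88
  IQR = Q3 - Q1 = 88 - 32 = 56
Step 4: IQR = 56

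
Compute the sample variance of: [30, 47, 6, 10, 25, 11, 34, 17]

198

Step 1: Compute the mean: (30 + 47 + 6 + 10 + 25 + 11 + 34 + 17) / 8 = 22.5
Step 2: Compute squared deviations from the mean:
  (30 - 22.5)^2 = 56.25
  (47 - 22.5)^2 = 600.25
  (6 - 22.5)^2 = 272.25
  (10 - 22.5)^2 = 156.25
  (25 - 22.5)^2 = 6.25
  (11 - 22.5)^2 = 132.25
  (34 - 22.5)^2 = 132.25
  (17 - 22.5)^2 = 30.25
Step 3: Sum of squared deviations = 1386
Step 4: Sample variance = 1386 / 7 = 198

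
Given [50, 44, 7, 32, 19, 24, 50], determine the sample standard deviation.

16.5803

Step 1: Compute the mean: 32.2857
Step 2: Sum of squared deviations from the mean: 1649.4286
Step 3: Sample variance = 1649.4286 / 6 = 274.9048
Step 4: Standard deviation = sqrt(274.9048) = 16.5803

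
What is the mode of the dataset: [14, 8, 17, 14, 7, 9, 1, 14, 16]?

14

Step 1: Count the frequency of each value:
  1: appears 1 time(s)
  7: appears 1 time(s)
  8: appears 1 time(s)
  9: appears 1 time(s)
  14: appears 3 time(s)
  16: appears 1 time(s)
  17: appears 1 time(s)
Step 2: The value 14 appears most frequently (3 times).
Step 3: Mode = 14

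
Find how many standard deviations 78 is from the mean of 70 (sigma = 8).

1

Step 1: Recall the z-score formula: z = (x - mu) / sigma
Step 2: Substitute values: z = (78 - 70) / 8
Step 3: z = 8 / 8 = 1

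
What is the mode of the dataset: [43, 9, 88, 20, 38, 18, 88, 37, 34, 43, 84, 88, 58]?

88

Step 1: Count the frequency of each value:
  9: appears 1 time(s)
  18: appears 1 time(s)
  20: appears 1 time(s)
  34: appears 1 time(s)
  37: appears 1 time(s)
  38: appears 1 time(s)
  43: appears 2 time(s)
  58: appears 1 time(s)
  84: appears 1 time(s)
  88: appears 3 time(s)
Step 2: The value 88 appears most frequently (3 times).
Step 3: Mode = 88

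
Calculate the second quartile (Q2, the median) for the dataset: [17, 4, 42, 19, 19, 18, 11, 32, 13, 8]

17.5

Step 1: Sort the data: [4, 8, 11, 13, 17, 18, 19, 19, 32, 42]
Step 2: n = 10
Step 3: Q2 is the median. Since n is even, it is the average of the values at positions 5 and 6:
  Q2 = (17 + 18) / 2 = 17.5
Step 4: Q2 = 17.5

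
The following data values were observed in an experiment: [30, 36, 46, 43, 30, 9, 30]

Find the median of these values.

30

Step 1: Sort the data in ascending order: [9, 30, 30, 30, 36, 43, 46]
Step 2: The number of values is n = 7.
Step 3: Since n is odd, the median is the middle value at position 4: 30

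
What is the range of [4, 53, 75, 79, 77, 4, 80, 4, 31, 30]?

76

Step 1: Identify the maximum value: max = 80
Step 2: Identify the minimum value: min = 4
Step 3: Range = max - min = 80 - 4 = 76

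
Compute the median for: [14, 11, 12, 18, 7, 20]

13

Step 1: Sort the data in ascending order: [7, 11, 12, 14, 18, 20]
Step 2: The number of values is n = 6.
Step 3: Since n is even, the median is the average of positions 3 and 4:
  Median = (12 + 14) / 2 = 13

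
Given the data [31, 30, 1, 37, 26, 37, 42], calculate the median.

31

Step 1: Sort the data in ascending order: [1, 26, 30, 31, 37, 37, 42]
Step 2: The number of values is n = 7.
Step 3: Since n is odd, the median is the middle value at position 4: 31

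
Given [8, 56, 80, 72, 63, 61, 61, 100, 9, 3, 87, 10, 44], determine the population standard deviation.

31.6091

Step 1: Compute the mean: 50.3077
Step 2: Sum of squared deviations from the mean: 12988.7692
Step 3: Population variance = 12988.7692 / 13 = 999.1361
Step 4: Standard deviation = sqrt(999.1361) = 31.6091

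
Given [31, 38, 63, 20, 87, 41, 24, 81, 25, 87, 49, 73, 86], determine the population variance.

634.4852

Step 1: Compute the mean: (31 + 38 + 63 + 20 + 87 + 41 + 24 + 81 + 25 + 87 + 49 + 73 + 86) / 13 = 54.2308
Step 2: Compute squared deviations from the mean:
  (31 - 54.2308)^2 = 539.6686
  (38 - 54.2308)^2 = 263.4379
  (63 - 54.2308)^2 = 76.8994
  (20 - 54.2308)^2 = 1171.7456
  (87 - 54.2308)^2 = 1073.8225
  (41 - 54.2308)^2 = 175.0533
  (24 - 54.2308)^2 = 913.8994
  (81 - 54.2308)^2 = 716.5917
  (25 - 54.2308)^2 = 854.4379
  (87 - 54.2308)^2 = 1073.8225
  (49 - 54.2308)^2 = 27.3609
  (73 - 54.2308)^2 = 352.284
  (86 - 54.2308)^2 = 1009.284
Step 3: Sum of squared deviations = 8248.3077
Step 4: Population variance = 8248.3077 / 13 = 634.4852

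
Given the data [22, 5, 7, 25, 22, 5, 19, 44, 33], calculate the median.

22

Step 1: Sort the data in ascending order: [5, 5, 7, 19, 22, 22, 25, 33, 44]
Step 2: The number of values is n = 9.
Step 3: Since n is odd, the median is the middle value at position 5: 22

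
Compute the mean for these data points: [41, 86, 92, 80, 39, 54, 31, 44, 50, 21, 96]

57.6364

Step 1: Sum all values: 41 + 86 + 92 + 80 + 39 + 54 + 31 + 44 + 50 + 21 + 96 = 634
Step 2: Count the number of values: n = 11
Step 3: Mean = sum / n = 634 / 11 = 57.6364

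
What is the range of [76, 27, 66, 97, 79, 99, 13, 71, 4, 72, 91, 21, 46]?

95

Step 1: Identify the maximum value: max = 99
Step 2: Identify the minimum value: min = 4
Step 3: Range = max - min = 99 - 4 = 95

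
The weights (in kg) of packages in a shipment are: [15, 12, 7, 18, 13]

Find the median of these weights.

13

Step 1: Sort the data in ascending order: [7, 12, 13, 15, 18]
Step 2: The number of values is n = 5.
Step 3: Since n is odd, the median is the middle value at position 3: 13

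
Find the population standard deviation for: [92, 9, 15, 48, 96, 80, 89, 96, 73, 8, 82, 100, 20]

35.2177

Step 1: Compute the mean: 62.1538
Step 2: Sum of squared deviations from the mean: 16123.6923
Step 3: Population variance = 16123.6923 / 13 = 1240.284
Step 4: Standard deviation = sqrt(1240.284) = 35.2177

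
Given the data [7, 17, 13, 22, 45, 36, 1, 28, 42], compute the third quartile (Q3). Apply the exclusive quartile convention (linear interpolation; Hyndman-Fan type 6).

39

Step 1: Sort the data: [1, 7, 13, 17, 22, 28, 36, 42, 45]
Step 2: n = 9
Step 3: Using the exclusive quartile method:
  Q1 = 10
  Q2 (median) = 22
  Q3 = 39
  IQR = Q3 - Q1 = 39 - 10 = 29
Step 4: Q3 = 39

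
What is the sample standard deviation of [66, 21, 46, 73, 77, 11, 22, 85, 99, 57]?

29.8628

Step 1: Compute the mean: 55.7
Step 2: Sum of squared deviations from the mean: 8026.1
Step 3: Sample variance = 8026.1 / 9 = 891.7889
Step 4: Standard deviation = sqrt(891.7889) = 29.8628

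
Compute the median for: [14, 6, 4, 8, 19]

8

Step 1: Sort the data in ascending order: [4, 6, 8, 14, 19]
Step 2: The number of values is n = 5.
Step 3: Since n is odd, the median is the middle value at position 3: 8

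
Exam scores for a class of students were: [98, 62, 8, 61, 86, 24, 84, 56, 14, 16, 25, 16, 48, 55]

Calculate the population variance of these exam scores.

828.6582

Step 1: Compute the mean: (98 + 62 + 8 + 61 + 86 + 24 + 84 + 56 + 14 + 16 + 25 + 16 + 48 + 55) / 14 = 46.6429
Step 2: Compute squared deviations from the mean:
  (98 - 46.6429)^2 = 2637.5561
  (62 - 46.6429)^2 = 235.8418
  (8 - 46.6429)^2 = 1493.2704
  (61 - 46.6429)^2 = 206.1276
  (86 - 46.6429)^2 = 1548.9847
  (24 - 46.6429)^2 = 512.699
  (84 - 46.6429)^2 = 1395.5561
  (56 - 46.6429)^2 = 87.5561
  (14 - 46.6429)^2 = 1065.5561
  (16 - 46.6429)^2 = 938.9847
  (25 - 46.6429)^2 = 468.4133
  (16 - 46.6429)^2 = 938.9847
  (48 - 46.6429)^2 = 1.8418
  (55 - 46.6429)^2 = 69.8418
Step 3: Sum of squared deviations = 11601.2143
Step 4: Population variance = 11601.2143 / 14 = 828.6582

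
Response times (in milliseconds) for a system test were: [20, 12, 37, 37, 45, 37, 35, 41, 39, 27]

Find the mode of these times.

37

Step 1: Count the frequency of each value:
  12: appears 1 time(s)
  20: appears 1 time(s)
  27: appears 1 time(s)
  35: appears 1 time(s)
  37: appears 3 time(s)
  39: appears 1 time(s)
  41: appears 1 time(s)
  45: appears 1 time(s)
Step 2: The value 37 appears most frequently (3 times).
Step 3: Mode = 37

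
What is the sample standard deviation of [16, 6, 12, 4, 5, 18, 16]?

5.9161

Step 1: Compute the mean: 11
Step 2: Sum of squared deviations from the mean: 210
Step 3: Sample variance = 210 / 6 = 35
Step 4: Standard deviation = sqrt(35) = 5.9161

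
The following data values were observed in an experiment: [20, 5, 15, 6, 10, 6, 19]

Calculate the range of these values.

15

Step 1: Identify the maximum value: max = 20
Step 2: Identify the minimum value: min = 5
Step 3: Range = max - min = 20 - 5 = 15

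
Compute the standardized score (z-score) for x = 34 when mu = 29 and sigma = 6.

0.8333

Step 1: Recall the z-score formula: z = (x - mu) / sigma
Step 2: Substitute values: z = (34 - 29) / 6
Step 3: z = 5 / 6 = 0.8333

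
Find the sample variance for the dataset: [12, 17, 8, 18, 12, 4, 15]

24.9048

Step 1: Compute the mean: (12 + 17 + 8 + 18 + 12 + 4 + 15) / 7 = 12.2857
Step 2: Compute squared deviations from the mean:
  (12 - 12.2857)^2 = 0.0816
  (17 - 12.2857)^2 = 22.2245
  (8 - 12.2857)^2 = 18.3673
  (18 - 12.2857)^2 = 32.6531
  (12 - 12.2857)^2 = 0.0816
  (4 - 12.2857)^2 = 68.6531
  (15 - 12.2857)^2 = 7.3673
Step 3: Sum of squared deviations = 149.4286
Step 4: Sample variance = 149.4286 / 6 = 24.9048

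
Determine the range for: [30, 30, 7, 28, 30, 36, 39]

32

Step 1: Identify the maximum value: max = 39
Step 2: Identify the minimum value: min = 7
Step 3: Range = max - min = 39 - 7 = 32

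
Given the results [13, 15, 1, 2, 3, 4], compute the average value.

6.3333

Step 1: Sum all values: 13 + 15 + 1 + 2 + 3 + 4 = 38
Step 2: Count the number of values: n = 6
Step 3: Mean = sum / n = 38 / 6 = 6.3333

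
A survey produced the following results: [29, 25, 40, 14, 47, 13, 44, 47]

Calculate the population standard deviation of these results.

13.2282

Step 1: Compute the mean: 32.375
Step 2: Sum of squared deviations from the mean: 1399.875
Step 3: Population variance = 1399.875 / 8 = 174.9844
Step 4: Standard deviation = sqrt(174.9844) = 13.2282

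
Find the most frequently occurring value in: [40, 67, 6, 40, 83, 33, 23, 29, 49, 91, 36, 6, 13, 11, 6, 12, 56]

6

Step 1: Count the frequency of each value:
  6: appears 3 time(s)
  11: appears 1 time(s)
  12: appears 1 time(s)
  13: appears 1 time(s)
  23: appears 1 time(s)
  29: appears 1 time(s)
  33: appears 1 time(s)
  36: appears 1 time(s)
  40: appears 2 time(s)
  49: appears 1 time(s)
  56: appears 1 time(s)
  67: appears 1 time(s)
  83: appears 1 time(s)
  91: appears 1 time(s)
Step 2: The value 6 appears most frequently (3 times).
Step 3: Mode = 6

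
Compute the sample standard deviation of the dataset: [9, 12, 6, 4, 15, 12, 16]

4.4668

Step 1: Compute the mean: 10.5714
Step 2: Sum of squared deviations from the mean: 119.7143
Step 3: Sample variance = 119.7143 / 6 = 19.9524
Step 4: Standard deviation = sqrt(19.9524) = 4.4668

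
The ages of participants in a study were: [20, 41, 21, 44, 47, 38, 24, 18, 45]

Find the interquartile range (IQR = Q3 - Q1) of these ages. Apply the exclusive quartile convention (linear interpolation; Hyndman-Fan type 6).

24

Step 1: Sort the data: [18, 20, 21, 24, 38, 41, 44, 45, 47]
Step 2: n = 9
Step 3: Using the exclusive quartile method:
  Q1 = 20.5
  Q2 (median) = 38
  Q3 = 44.5
  IQR = Q3 - Q1 = 44.5 - 20.5 = 24
Step 4: IQR = 24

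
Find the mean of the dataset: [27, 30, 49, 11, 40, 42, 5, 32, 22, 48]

30.6

Step 1: Sum all values: 27 + 30 + 49 + 11 + 40 + 42 + 5 + 32 + 22 + 48 = 306
Step 2: Count the number of values: n = 10
Step 3: Mean = sum / n = 306 / 10 = 30.6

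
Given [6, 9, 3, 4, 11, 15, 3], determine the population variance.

17.9184

Step 1: Compute the mean: (6 + 9 + 3 + 4 + 11 + 15 + 3) / 7 = 7.2857
Step 2: Compute squared deviations from the mean:
  (6 - 7.2857)^2 = 1.6531
  (9 - 7.2857)^2 = 2.9388
  (3 - 7.2857)^2 = 18.3673
  (4 - 7.2857)^2 = 10.7959
  (11 - 7.2857)^2 = 13.7959
  (15 - 7.2857)^2 = 59.5102
  (3 - 7.2857)^2 = 18.3673
Step 3: Sum of squared deviations = 125.4286
Step 4: Population variance = 125.4286 / 7 = 17.9184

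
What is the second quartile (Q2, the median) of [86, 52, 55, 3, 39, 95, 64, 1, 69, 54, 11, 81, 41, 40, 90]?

54

Step 1: Sort the data: [1, 3, 11, 39, 40, 41, 52, 54, 55, 64, 69, 81, 86, 90, 95]
Step 2: n = 15
Step 3: Q2 is the median. Since n is odd, it is the middle value at position 8: 54
Step 4: Q2 = 54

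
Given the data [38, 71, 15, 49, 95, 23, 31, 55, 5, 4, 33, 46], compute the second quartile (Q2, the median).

35.5

Step 1: Sort the data: [4, 5, 15, 23, 31, 33, 38, 46, 49, 55, 71, 95]
Step 2: n = 12
Step 3: Q2 is the median. Since n is even, it is the average of the values at positions 6 and 7:
  Q2 = (33 + 38) / 2 = 35.5
Step 4: Q2 = 35.5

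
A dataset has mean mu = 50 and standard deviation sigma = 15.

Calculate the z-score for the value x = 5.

-3

Step 1: Recall the z-score formula: z = (x - mu) / sigma
Step 2: Substitute values: z = (5 - 50) / 15
Step 3: z = -45 / 15 = -3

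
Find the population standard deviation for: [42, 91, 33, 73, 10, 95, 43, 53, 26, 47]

26.1038

Step 1: Compute the mean: 51.3
Step 2: Sum of squared deviations from the mean: 6814.1
Step 3: Population variance = 6814.1 / 10 = 681.41
Step 4: Standard deviation = sqrt(681.41) = 26.1038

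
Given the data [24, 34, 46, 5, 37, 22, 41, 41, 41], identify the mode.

41

Step 1: Count the frequency of each value:
  5: appears 1 time(s)
  22: appears 1 time(s)
  24: appears 1 time(s)
  34: appears 1 time(s)
  37: appears 1 time(s)
  41: appears 3 time(s)
  46: appears 1 time(s)
Step 2: The value 41 appears most frequently (3 times).
Step 3: Mode = 41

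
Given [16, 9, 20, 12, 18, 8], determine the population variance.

20.1389

Step 1: Compute the mean: (16 + 9 + 20 + 12 + 18 + 8) / 6 = 13.8333
Step 2: Compute squared deviations from the mean:
  (16 - 13.8333)^2 = 4.6944
  (9 - 13.8333)^2 = 23.3611
  (20 - 13.8333)^2 = 38.0278
  (12 - 13.8333)^2 = 3.3611
  (18 - 13.8333)^2 = 17.3611
  (8 - 13.8333)^2 = 34.0278
Step 3: Sum of squared deviations = 120.8333
Step 4: Population variance = 120.8333 / 6 = 20.1389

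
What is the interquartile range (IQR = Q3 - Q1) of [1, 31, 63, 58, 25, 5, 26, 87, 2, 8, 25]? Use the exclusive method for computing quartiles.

53

Step 1: Sort the data: [1, 2, 5, 8, 25, 25, 26, 31, 58, 63, 87]
Step 2: n = 11
Step 3: Using the exclusive quartile method:
  Q1 = 5
  Q2 (median) = 25
  Q3 = 58
  IQR = Q3 - Q1 = 58 - 5 = 53
Step 4: IQR = 53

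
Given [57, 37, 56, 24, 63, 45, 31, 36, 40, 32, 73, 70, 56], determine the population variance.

230.8284

Step 1: Compute the mean: (57 + 37 + 56 + 24 + 63 + 45 + 31 + 36 + 40 + 32 + 73 + 70 + 56) / 13 = 47.6923
Step 2: Compute squared deviations from the mean:
  (57 - 47.6923)^2 = 86.6331
  (37 - 47.6923)^2 = 114.3254
  (56 - 47.6923)^2 = 69.0178
  (24 - 47.6923)^2 = 561.3254
  (63 - 47.6923)^2 = 234.3254
  (45 - 47.6923)^2 = 7.2485
  (31 - 47.6923)^2 = 278.6331
  (36 - 47.6923)^2 = 136.7101
  (40 - 47.6923)^2 = 59.1716
  (32 - 47.6923)^2 = 246.2485
  (73 - 47.6923)^2 = 640.4793
  (70 - 47.6923)^2 = 497.6331
  (56 - 47.6923)^2 = 69.0178
Step 3: Sum of squared deviations = 3000.7692
Step 4: Population variance = 3000.7692 / 13 = 230.8284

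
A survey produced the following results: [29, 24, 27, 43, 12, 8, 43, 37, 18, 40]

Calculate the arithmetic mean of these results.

28.1

Step 1: Sum all values: 29 + 24 + 27 + 43 + 12 + 8 + 43 + 37 + 18 + 40 = 281
Step 2: Count the number of values: n = 10
Step 3: Mean = sum / n = 281 / 10 = 28.1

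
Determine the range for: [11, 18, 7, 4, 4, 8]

14

Step 1: Identify the maximum value: max = 18
Step 2: Identify the minimum value: min = 4
Step 3: Range = max - min = 18 - 4 = 14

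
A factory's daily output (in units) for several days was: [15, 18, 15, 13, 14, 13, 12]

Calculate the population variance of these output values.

3.3469

Step 1: Compute the mean: (15 + 18 + 15 + 13 + 14 + 13 + 12) / 7 = 14.2857
Step 2: Compute squared deviations from the mean:
  (15 - 14.2857)^2 = 0.5102
  (18 - 14.2857)^2 = 13.7959
  (15 - 14.2857)^2 = 0.5102
  (13 - 14.2857)^2 = 1.6531
  (14 - 14.2857)^2 = 0.0816
  (13 - 14.2857)^2 = 1.6531
  (12 - 14.2857)^2 = 5.2245
Step 3: Sum of squared deviations = 23.4286
Step 4: Population variance = 23.4286 / 7 = 3.3469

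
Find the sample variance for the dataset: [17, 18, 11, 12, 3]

35.7

Step 1: Compute the mean: (17 + 18 + 11 + 12 + 3) / 5 = 12.2
Step 2: Compute squared deviations from the mean:
  (17 - 12.2)^2 = 23.04
  (18 - 12.2)^2 = 33.64
  (11 - 12.2)^2 = 1.44
  (12 - 12.2)^2 = 0.04
  (3 - 12.2)^2 = 84.64
Step 3: Sum of squared deviations = 142.8
Step 4: Sample variance = 142.8 / 4 = 35.7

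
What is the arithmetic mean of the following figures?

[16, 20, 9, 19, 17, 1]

13.6667

Step 1: Sum all values: 16 + 20 + 9 + 19 + 17 + 1 = 82
Step 2: Count the number of values: n = 6
Step 3: Mean = sum / n = 82 / 6 = 13.6667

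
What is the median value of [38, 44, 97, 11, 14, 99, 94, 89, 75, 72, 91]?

75

Step 1: Sort the data in ascending order: [11, 14, 38, 44, 72, 75, 89, 91, 94, 97, 99]
Step 2: The number of values is n = 11.
Step 3: Since n is odd, the median is the middle value at position 6: 75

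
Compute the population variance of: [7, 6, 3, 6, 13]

10.8

Step 1: Compute the mean: (7 + 6 + 3 + 6 + 13) / 5 = 7
Step 2: Compute squared deviations from the mean:
  (7 - 7)^2 = 0
  (6 - 7)^2 = 1
  (3 - 7)^2 = 16
  (6 - 7)^2 = 1
  (13 - 7)^2 = 36
Step 3: Sum of squared deviations = 54
Step 4: Population variance = 54 / 5 = 10.8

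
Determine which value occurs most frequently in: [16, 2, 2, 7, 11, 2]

2

Step 1: Count the frequency of each value:
  2: appears 3 time(s)
  7: appears 1 time(s)
  11: appears 1 time(s)
  16: appears 1 time(s)
Step 2: The value 2 appears most frequently (3 times).
Step 3: Mode = 2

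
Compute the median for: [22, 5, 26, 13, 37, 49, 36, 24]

25

Step 1: Sort the data in ascending order: [5, 13, 22, 24, 26, 36, 37, 49]
Step 2: The number of values is n = 8.
Step 3: Since n is even, the median is the average of positions 4 and 5:
  Median = (24 + 26) / 2 = 25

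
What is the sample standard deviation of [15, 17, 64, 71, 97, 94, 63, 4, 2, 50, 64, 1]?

35.6774

Step 1: Compute the mean: 45.1667
Step 2: Sum of squared deviations from the mean: 14001.6667
Step 3: Sample variance = 14001.6667 / 11 = 1272.8788
Step 4: Standard deviation = sqrt(1272.8788) = 35.6774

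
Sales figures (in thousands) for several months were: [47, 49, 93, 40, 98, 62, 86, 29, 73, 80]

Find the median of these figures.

67.5

Step 1: Sort the data in ascending order: [29, 40, 47, 49, 62, 73, 80, 86, 93, 98]
Step 2: The number of values is n = 10.
Step 3: Since n is even, the median is the average of positions 5 and 6:
  Median = (62 + 73) / 2 = 67.5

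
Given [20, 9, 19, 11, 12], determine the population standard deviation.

4.4452

Step 1: Compute the mean: 14.2
Step 2: Sum of squared deviations from the mean: 98.8
Step 3: Population variance = 98.8 / 5 = 19.76
Step 4: Standard deviation = sqrt(19.76) = 4.4452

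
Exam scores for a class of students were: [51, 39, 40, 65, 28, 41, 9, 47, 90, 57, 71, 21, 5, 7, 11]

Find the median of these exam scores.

40

Step 1: Sort the data in ascending order: [5, 7, 9, 11, 21, 28, 39, 40, 41, 47, 51, 57, 65, 71, 90]
Step 2: The number of values is n = 15.
Step 3: Since n is odd, the median is the middle value at position 8: 40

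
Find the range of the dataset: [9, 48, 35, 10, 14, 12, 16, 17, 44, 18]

39

Step 1: Identify the maximum value: max = 48
Step 2: Identify the minimum value: min = 9
Step 3: Range = max - min = 48 - 9 = 39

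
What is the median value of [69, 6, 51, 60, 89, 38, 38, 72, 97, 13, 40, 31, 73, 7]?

45.5

Step 1: Sort the data in ascending order: [6, 7, 13, 31, 38, 38, 40, 51, 60, 69, 72, 73, 89, 97]
Step 2: The number of values is n = 14.
Step 3: Since n is even, the median is the average of positions 7 and 8:
  Median = (40 + 51) / 2 = 45.5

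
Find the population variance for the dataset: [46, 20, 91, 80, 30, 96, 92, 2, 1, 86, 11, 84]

1360.6875

Step 1: Compute the mean: (46 + 20 + 91 + 80 + 30 + 96 + 92 + 2 + 1 + 86 + 11 + 84) / 12 = 53.25
Step 2: Compute squared deviations from the mean:
  (46 - 53.25)^2 = 52.5625
  (20 - 53.25)^2 = 1105.5625
  (91 - 53.25)^2 = 1425.0625
  (80 - 53.25)^2 = 715.5625
  (30 - 53.25)^2 = 540.5625
  (96 - 53.25)^2 = 1827.5625
  (92 - 53.25)^2 = 1501.5625
  (2 - 53.25)^2 = 2626.5625
  (1 - 53.25)^2 = 2730.0625
  (86 - 53.25)^2 = 1072.5625
  (11 - 53.25)^2 = 1785.0625
  (84 - 53.25)^2 = 945.5625
Step 3: Sum of squared deviations = 16328.25
Step 4: Population variance = 16328.25 / 12 = 1360.6875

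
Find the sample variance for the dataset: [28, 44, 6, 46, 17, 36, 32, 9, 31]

204.25

Step 1: Compute the mean: (28 + 44 + 6 + 46 + 17 + 36 + 32 + 9 + 31) / 9 = 27.6667
Step 2: Compute squared deviations from the mean:
  (28 - 27.6667)^2 = 0.1111
  (44 - 27.6667)^2 = 266.7778
  (6 - 27.6667)^2 = 469.4444
  (46 - 27.6667)^2 = 336.1111
  (17 - 27.6667)^2 = 113.7778
  (36 - 27.6667)^2 = 69.4444
  (32 - 27.6667)^2 = 18.7778
  (9 - 27.6667)^2 = 348.4444
  (31 - 27.6667)^2 = 11.1111
Step 3: Sum of squared deviations = 1634
Step 4: Sample variance = 1634 / 8 = 204.25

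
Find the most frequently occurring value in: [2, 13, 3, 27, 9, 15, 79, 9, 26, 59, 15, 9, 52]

9

Step 1: Count the frequency of each value:
  2: appears 1 time(s)
  3: appears 1 time(s)
  9: appears 3 time(s)
  13: appears 1 time(s)
  15: appears 2 time(s)
  26: appears 1 time(s)
  27: appears 1 time(s)
  52: appears 1 time(s)
  59: appears 1 time(s)
  79: appears 1 time(s)
Step 2: The value 9 appears most frequently (3 times).
Step 3: Mode = 9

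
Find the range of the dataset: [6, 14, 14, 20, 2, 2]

18

Step 1: Identify the maximum value: max = 20
Step 2: Identify the minimum value: min = 2
Step 3: Range = max - min = 20 - 2 = 18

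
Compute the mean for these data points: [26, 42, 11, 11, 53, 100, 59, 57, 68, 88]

51.5

Step 1: Sum all values: 26 + 42 + 11 + 11 + 53 + 100 + 59 + 57 + 68 + 88 = 515
Step 2: Count the number of values: n = 10
Step 3: Mean = sum / n = 515 / 10 = 51.5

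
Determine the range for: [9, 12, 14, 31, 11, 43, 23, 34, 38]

34

Step 1: Identify the maximum value: max = 43
Step 2: Identify the minimum value: min = 9
Step 3: Range = max - min = 43 - 9 = 34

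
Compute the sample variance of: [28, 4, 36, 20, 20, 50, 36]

219.2381

Step 1: Compute the mean: (28 + 4 + 36 + 20 + 20 + 50 + 36) / 7 = 27.7143
Step 2: Compute squared deviations from the mean:
  (28 - 27.7143)^2 = 0.0816
  (4 - 27.7143)^2 = 562.3673
  (36 - 27.7143)^2 = 68.6531
  (20 - 27.7143)^2 = 59.5102
  (20 - 27.7143)^2 = 59.5102
  (50 - 27.7143)^2 = 496.6531
  (36 - 27.7143)^2 = 68.6531
Step 3: Sum of squared deviations = 1315.4286
Step 4: Sample variance = 1315.4286 / 6 = 219.2381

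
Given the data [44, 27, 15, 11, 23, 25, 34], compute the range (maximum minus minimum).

33

Step 1: Identify the maximum value: max = 44
Step 2: Identify the minimum value: min = 11
Step 3: Range = max - min = 44 - 11 = 33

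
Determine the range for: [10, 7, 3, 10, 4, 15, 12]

12

Step 1: Identify the maximum value: max = 15
Step 2: Identify the minimum value: min = 3
Step 3: Range = max - min = 15 - 3 = 12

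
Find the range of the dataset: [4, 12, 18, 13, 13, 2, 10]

16

Step 1: Identify the maximum value: max = 18
Step 2: Identify the minimum value: min = 2
Step 3: Range = max - min = 18 - 2 = 16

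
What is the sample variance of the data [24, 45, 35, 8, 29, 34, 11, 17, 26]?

143.2778

Step 1: Compute the mean: (24 + 45 + 35 + 8 + 29 + 34 + 11 + 17 + 26) / 9 = 25.4444
Step 2: Compute squared deviations from the mean:
  (24 - 25.4444)^2 = 2.0864
  (45 - 25.4444)^2 = 382.4198
  (35 - 25.4444)^2 = 91.3086
  (8 - 25.4444)^2 = 304.3086
  (29 - 25.4444)^2 = 12.642
  (34 - 25.4444)^2 = 73.1975
  (11 - 25.4444)^2 = 208.642
  (17 - 25.4444)^2 = 71.3086
  (26 - 25.4444)^2 = 0.3086
Step 3: Sum of squared deviations = 1146.2222
Step 4: Sample variance = 1146.2222 / 8 = 143.2778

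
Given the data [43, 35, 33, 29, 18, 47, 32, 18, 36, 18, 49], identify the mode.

18

Step 1: Count the frequency of each value:
  18: appears 3 time(s)
  29: appears 1 time(s)
  32: appears 1 time(s)
  33: appears 1 time(s)
  35: appears 1 time(s)
  36: appears 1 time(s)
  43: appears 1 time(s)
  47: appears 1 time(s)
  49: appears 1 time(s)
Step 2: The value 18 appears most frequently (3 times).
Step 3: Mode = 18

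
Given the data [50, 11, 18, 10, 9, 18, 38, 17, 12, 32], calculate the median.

17.5

Step 1: Sort the data in ascending order: [9, 10, 11, 12, 17, 18, 18, 32, 38, 50]
Step 2: The number of values is n = 10.
Step 3: Since n is even, the median is the average of positions 5 and 6:
  Median = (17 + 18) / 2 = 17.5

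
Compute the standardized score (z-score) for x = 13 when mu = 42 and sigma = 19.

-1.5263

Step 1: Recall the z-score formula: z = (x - mu) / sigma
Step 2: Substitute values: z = (13 - 42) / 19
Step 3: z = -29 / 19 = -1.5263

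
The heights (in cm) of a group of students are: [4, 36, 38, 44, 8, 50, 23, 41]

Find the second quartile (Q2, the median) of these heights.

37

Step 1: Sort the data: [4, 8, 23, 36, 38, 41, 44, 50]
Step 2: n = 8
Step 3: Q2 is the median. Since n is even, it is the average of the values at positions 4 and 5:
  Q2 = (36 + 38) / 2 = 37
Step 4: Q2 = 37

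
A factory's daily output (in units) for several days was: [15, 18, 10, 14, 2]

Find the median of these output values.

14

Step 1: Sort the data in ascending order: [2, 10, 14, 15, 18]
Step 2: The number of values is n = 5.
Step 3: Since n is odd, the median is the middle value at position 3: 14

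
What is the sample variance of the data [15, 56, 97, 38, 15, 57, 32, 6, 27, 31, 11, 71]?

752

Step 1: Compute the mean: (15 + 56 + 97 + 38 + 15 + 57 + 32 + 6 + 27 + 31 + 11 + 71) / 12 = 38
Step 2: Compute squared deviations from the mean:
  (15 - 38)^2 = 529
  (56 - 38)^2 = 324
  (97 - 38)^2 = 3481
  (38 - 38)^2 = 0
  (15 - 38)^2 = 529
  (57 - 38)^2 = 361
  (32 - 38)^2 = 36
  (6 - 38)^2 = 1024
  (27 - 38)^2 = 121
  (31 - 38)^2 = 49
  (11 - 38)^2 = 729
  (71 - 38)^2 = 1089
Step 3: Sum of squared deviations = 8272
Step 4: Sample variance = 8272 / 11 = 752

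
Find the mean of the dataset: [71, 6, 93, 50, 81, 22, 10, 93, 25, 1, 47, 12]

42.5833

Step 1: Sum all values: 71 + 6 + 93 + 50 + 81 + 22 + 10 + 93 + 25 + 1 + 47 + 12 = 511
Step 2: Count the number of values: n = 12
Step 3: Mean = sum / n = 511 / 12 = 42.5833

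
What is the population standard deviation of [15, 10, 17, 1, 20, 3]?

7.0475

Step 1: Compute the mean: 11
Step 2: Sum of squared deviations from the mean: 298
Step 3: Population variance = 298 / 6 = 49.6667
Step 4: Standard deviation = sqrt(49.6667) = 7.0475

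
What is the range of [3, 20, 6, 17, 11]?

17

Step 1: Identify the maximum value: max = 20
Step 2: Identify the minimum value: min = 3
Step 3: Range = max - min = 20 - 3 = 17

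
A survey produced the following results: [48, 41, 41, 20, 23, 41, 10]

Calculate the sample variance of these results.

201.3333

Step 1: Compute the mean: (48 + 41 + 41 + 20 + 23 + 41 + 10) / 7 = 32
Step 2: Compute squared deviations from the mean:
  (48 - 32)^2 = 256
  (41 - 32)^2 = 81
  (41 - 32)^2 = 81
  (20 - 32)^2 = 144
  (23 - 32)^2 = 81
  (41 - 32)^2 = 81
  (10 - 32)^2 = 484
Step 3: Sum of squared deviations = 1208
Step 4: Sample variance = 1208 / 6 = 201.3333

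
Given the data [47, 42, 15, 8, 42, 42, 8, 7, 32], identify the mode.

42

Step 1: Count the frequency of each value:
  7: appears 1 time(s)
  8: appears 2 time(s)
  15: appears 1 time(s)
  32: appears 1 time(s)
  42: appears 3 time(s)
  47: appears 1 time(s)
Step 2: The value 42 appears most frequently (3 times).
Step 3: Mode = 42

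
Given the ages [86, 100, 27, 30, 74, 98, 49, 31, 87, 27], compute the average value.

60.9

Step 1: Sum all values: 86 + 100 + 27 + 30 + 74 + 98 + 49 + 31 + 87 + 27 = 609
Step 2: Count the number of values: n = 10
Step 3: Mean = sum / n = 609 / 10 = 60.9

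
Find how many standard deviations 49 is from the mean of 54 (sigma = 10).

-0.5

Step 1: Recall the z-score formula: z = (x - mu) / sigma
Step 2: Substitute values: z = (49 - 54) / 10
Step 3: z = -5 / 10 = -0.5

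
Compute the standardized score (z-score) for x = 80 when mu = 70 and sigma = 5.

2

Step 1: Recall the z-score formula: z = (x - mu) / sigma
Step 2: Substitute values: z = (80 - 70) / 5
Step 3: z = 10 / 5 = 2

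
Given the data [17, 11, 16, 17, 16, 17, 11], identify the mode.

17

Step 1: Count the frequency of each value:
  11: appears 2 time(s)
  16: appears 2 time(s)
  17: appears 3 time(s)
Step 2: The value 17 appears most frequently (3 times).
Step 3: Mode = 17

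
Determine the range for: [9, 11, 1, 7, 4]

10

Step 1: Identify the maximum value: max = 11
Step 2: Identify the minimum value: min = 1
Step 3: Range = max - min = 11 - 1 = 10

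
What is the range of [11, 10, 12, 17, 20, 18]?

10

Step 1: Identify the maximum value: max = 20
Step 2: Identify the minimum value: min = 10
Step 3: Range = max - min = 20 - 10 = 10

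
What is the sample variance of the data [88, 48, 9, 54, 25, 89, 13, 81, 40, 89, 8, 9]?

1136.6288

Step 1: Compute the mean: (88 + 48 + 9 + 54 + 25 + 89 + 13 + 81 + 40 + 89 + 8 + 9) / 12 = 46.0833
Step 2: Compute squared deviations from the mean:
  (88 - 46.0833)^2 = 1757.0069
  (48 - 46.0833)^2 = 3.6736
  (9 - 46.0833)^2 = 1375.1736
  (54 - 46.0833)^2 = 62.6736
  (25 - 46.0833)^2 = 444.5069
  (89 - 46.0833)^2 = 1841.8403
  (13 - 46.0833)^2 = 1094.5069
  (81 - 46.0833)^2 = 1219.1736
  (40 - 46.0833)^2 = 37.0069
  (89 - 46.0833)^2 = 1841.8403
  (8 - 46.0833)^2 = 1450.3403
  (9 - 46.0833)^2 = 1375.1736
Step 3: Sum of squared deviations = 12502.9167
Step 4: Sample variance = 12502.9167 / 11 = 1136.6288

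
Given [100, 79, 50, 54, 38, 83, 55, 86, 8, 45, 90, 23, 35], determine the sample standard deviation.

28.2032

Step 1: Compute the mean: 57.3846
Step 2: Sum of squared deviations from the mean: 9545.0769
Step 3: Sample variance = 9545.0769 / 12 = 795.4231
Step 4: Standard deviation = sqrt(795.4231) = 28.2032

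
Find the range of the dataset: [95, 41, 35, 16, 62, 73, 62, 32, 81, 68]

79

Step 1: Identify the maximum value: max = 95
Step 2: Identify the minimum value: min = 16
Step 3: Range = max - min = 95 - 16 = 79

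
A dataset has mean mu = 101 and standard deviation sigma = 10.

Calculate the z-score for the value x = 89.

-1.2

Step 1: Recall the z-score formula: z = (x - mu) / sigma
Step 2: Substitute values: z = (89 - 101) / 10
Step 3: z = -12 / 10 = -1.2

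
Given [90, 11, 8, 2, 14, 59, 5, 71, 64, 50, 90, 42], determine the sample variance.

1105.0606

Step 1: Compute the mean: (90 + 11 + 8 + 2 + 14 + 59 + 5 + 71 + 64 + 50 + 90 + 42) / 12 = 42.1667
Step 2: Compute squared deviations from the mean:
  (90 - 42.1667)^2 = 2288.0278
  (11 - 42.1667)^2 = 971.3611
  (8 - 42.1667)^2 = 1167.3611
  (2 - 42.1667)^2 = 1613.3611
  (14 - 42.1667)^2 = 793.3611
  (59 - 42.1667)^2 = 283.3611
  (5 - 42.1667)^2 = 1381.3611
  (71 - 42.1667)^2 = 831.3611
  (64 - 42.1667)^2 = 476.6944
  (50 - 42.1667)^2 = 61.3611
  (90 - 42.1667)^2 = 2288.0278
  (42 - 42.1667)^2 = 0.0278
Step 3: Sum of squared deviations = 12155.6667
Step 4: Sample variance = 12155.6667 / 11 = 1105.0606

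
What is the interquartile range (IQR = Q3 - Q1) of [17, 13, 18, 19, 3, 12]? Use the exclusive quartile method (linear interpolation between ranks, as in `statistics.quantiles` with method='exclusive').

8.5

Step 1: Sort the data: [3, 12, 13, 17, 18, 19]
Step 2: n = 6
Step 3: Using the exclusive quartile method:
  Q1 = 9.75
  Q2 (median) = 15
  Q3 = 18.25
  IQR = Q3 - Q1 = 18.25 - 9.75 = 8.5
Step 4: IQR = 8.5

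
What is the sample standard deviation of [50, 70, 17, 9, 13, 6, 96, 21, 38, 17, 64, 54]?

28.8017

Step 1: Compute the mean: 37.9167
Step 2: Sum of squared deviations from the mean: 9124.9167
Step 3: Sample variance = 9124.9167 / 11 = 829.5379
Step 4: Standard deviation = sqrt(829.5379) = 28.8017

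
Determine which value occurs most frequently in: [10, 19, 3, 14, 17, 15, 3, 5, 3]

3

Step 1: Count the frequency of each value:
  3: appears 3 time(s)
  5: appears 1 time(s)
  10: appears 1 time(s)
  14: appears 1 time(s)
  15: appears 1 time(s)
  17: appears 1 time(s)
  19: appears 1 time(s)
Step 2: The value 3 appears most frequently (3 times).
Step 3: Mode = 3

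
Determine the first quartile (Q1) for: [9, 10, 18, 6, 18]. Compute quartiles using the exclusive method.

7.5

Step 1: Sort the data: [6, 9, 10, 18, 18]
Step 2: n = 5
Step 3: Using the exclusive quartile method:
  Q1 = 7.5
  Q2 (median) = 10
  Q3 = 18
  IQR = Q3 - Q1 = 18 - 7.5 = 10.5
Step 4: Q1 = 7.5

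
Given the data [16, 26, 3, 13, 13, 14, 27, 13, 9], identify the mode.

13

Step 1: Count the frequency of each value:
  3: appears 1 time(s)
  9: appears 1 time(s)
  13: appears 3 time(s)
  14: appears 1 time(s)
  16: appears 1 time(s)
  26: appears 1 time(s)
  27: appears 1 time(s)
Step 2: The value 13 appears most frequently (3 times).
Step 3: Mode = 13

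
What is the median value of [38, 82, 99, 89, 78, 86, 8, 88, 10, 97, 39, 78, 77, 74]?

78

Step 1: Sort the data in ascending order: [8, 10, 38, 39, 74, 77, 78, 78, 82, 86, 88, 89, 97, 99]
Step 2: The number of values is n = 14.
Step 3: Since n is even, the median is the average of positions 7 and 8:
  Median = (78 + 78) / 2 = 78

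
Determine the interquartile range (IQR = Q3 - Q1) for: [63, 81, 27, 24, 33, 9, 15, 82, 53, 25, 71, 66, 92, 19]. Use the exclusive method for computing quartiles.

50.75

Step 1: Sort the data: [9, 15, 19, 24, 25, 27, 33, 53, 63, 66, 71, 81, 82, 92]
Step 2: n = 14
Step 3: Using the exclusive quartile method:
  Q1 = 22.75
  Q2 (median) = 43
  Q3 = 73.5
  IQR = Q3 - Q1 = 73.5 - 22.75 = 50.75
Step 4: IQR = 50.75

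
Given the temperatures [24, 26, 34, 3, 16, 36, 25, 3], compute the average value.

20.875

Step 1: Sum all values: 24 + 26 + 34 + 3 + 16 + 36 + 25 + 3 = 167
Step 2: Count the number of values: n = 8
Step 3: Mean = sum / n = 167 / 8 = 20.875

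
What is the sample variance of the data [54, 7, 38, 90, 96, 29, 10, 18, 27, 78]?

1091.3444

Step 1: Compute the mean: (54 + 7 + 38 + 90 + 96 + 29 + 10 + 18 + 27 + 78) / 10 = 44.7
Step 2: Compute squared deviations from the mean:
  (54 - 44.7)^2 = 86.49
  (7 - 44.7)^2 = 1421.29
  (38 - 44.7)^2 = 44.89
  (90 - 44.7)^2 = 2052.09
  (96 - 44.7)^2 = 2631.69
  (29 - 44.7)^2 = 246.49
  (10 - 44.7)^2 = 1204.09
  (18 - 44.7)^2 = 712.89
  (27 - 44.7)^2 = 313.29
  (78 - 44.7)^2 = 1108.89
Step 3: Sum of squared deviations = 9822.1
Step 4: Sample variance = 9822.1 / 9 = 1091.3444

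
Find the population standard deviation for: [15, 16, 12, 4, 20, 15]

4.9216

Step 1: Compute the mean: 13.6667
Step 2: Sum of squared deviations from the mean: 145.3333
Step 3: Population variance = 145.3333 / 6 = 24.2222
Step 4: Standard deviation = sqrt(24.2222) = 4.9216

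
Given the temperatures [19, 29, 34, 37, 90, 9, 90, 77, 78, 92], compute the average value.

55.5

Step 1: Sum all values: 19 + 29 + 34 + 37 + 90 + 9 + 90 + 77 + 78 + 92 = 555
Step 2: Count the number of values: n = 10
Step 3: Mean = sum / n = 555 / 10 = 55.5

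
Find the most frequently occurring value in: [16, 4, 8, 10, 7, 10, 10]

10

Step 1: Count the frequency of each value:
  4: appears 1 time(s)
  7: appears 1 time(s)
  8: appears 1 time(s)
  10: appears 3 time(s)
  16: appears 1 time(s)
Step 2: The value 10 appears most frequently (3 times).
Step 3: Mode = 10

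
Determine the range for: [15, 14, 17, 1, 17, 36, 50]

49

Step 1: Identify the maximum value: max = 50
Step 2: Identify the minimum value: min = 1
Step 3: Range = max - min = 50 - 1 = 49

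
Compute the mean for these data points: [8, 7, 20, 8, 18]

12.2

Step 1: Sum all values: 8 + 7 + 20 + 8 + 18 = 61
Step 2: Count the number of values: n = 5
Step 3: Mean = sum / n = 61 / 5 = 12.2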